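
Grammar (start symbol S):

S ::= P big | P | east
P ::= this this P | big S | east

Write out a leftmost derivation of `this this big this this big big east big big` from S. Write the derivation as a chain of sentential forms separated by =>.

S => P big => this this P big => this this big S big => this this big P big => this this big this this P big => this this big this this big S big => this this big this this big P big big => this this big this this big big S big big => this this big this this big big P big big => this this big this this big big east big big

S => P big   [S ::= P big]
P big => this this P big   [P ::= this this P]
this this P big => this this big S big   [P ::= big S]
this this big S big => this this big P big   [S ::= P]
this this big P big => this this big this this P big   [P ::= this this P]
this this big this this P big => this this big this this big S big   [P ::= big S]
this this big this this big S big => this this big this this big P big big   [S ::= P big]
this this big this this big P big big => this this big this this big big S big big   [P ::= big S]
this this big this this big big S big big => this this big this this big big P big big   [S ::= P]
this this big this this big big P big big => this this big this this big big east big big   [P ::= east]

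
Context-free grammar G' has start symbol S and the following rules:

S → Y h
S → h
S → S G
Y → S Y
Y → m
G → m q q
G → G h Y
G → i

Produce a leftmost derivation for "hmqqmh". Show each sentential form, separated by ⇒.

S⇒Yh⇒SYh⇒SGYh⇒hGYh⇒hmqqYh⇒hmqqmh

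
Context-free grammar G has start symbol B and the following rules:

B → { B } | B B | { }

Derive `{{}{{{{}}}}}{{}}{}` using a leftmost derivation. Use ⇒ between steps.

B ⇒ BB ⇒ BBB ⇒ {B}BB ⇒ {BB}BB ⇒ {{}B}BB ⇒ {{}{B}}BB ⇒ {{}{{B}}}BB ⇒ {{}{{{B}}}}BB ⇒ {{}{{{{}}}}}BB ⇒ {{}{{{{}}}}}{B}B ⇒ {{}{{{{}}}}}{{}}B ⇒ {{}{{{{}}}}}{{}}{}

B ⇒ BB   [B → B B]
BB ⇒ BBB   [B → B B]
BBB ⇒ {B}BB   [B → { B }]
{B}BB ⇒ {BB}BB   [B → B B]
{BB}BB ⇒ {{}B}BB   [B → { }]
{{}B}BB ⇒ {{}{B}}BB   [B → { B }]
{{}{B}}BB ⇒ {{}{{B}}}BB   [B → { B }]
{{}{{B}}}BB ⇒ {{}{{{B}}}}BB   [B → { B }]
{{}{{{B}}}}BB ⇒ {{}{{{{}}}}}BB   [B → { }]
{{}{{{{}}}}}BB ⇒ {{}{{{{}}}}}{B}B   [B → { B }]
{{}{{{{}}}}}{B}B ⇒ {{}{{{{}}}}}{{}}B   [B → { }]
{{}{{{{}}}}}{{}}B ⇒ {{}{{{{}}}}}{{}}{}   [B → { }]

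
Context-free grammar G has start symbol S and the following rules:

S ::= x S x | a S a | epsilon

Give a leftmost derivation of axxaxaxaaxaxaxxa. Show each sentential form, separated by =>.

S => aSa   [S ::= a S a]
aSa => axSxa   [S ::= x S x]
axSxa => axxSxxa   [S ::= x S x]
axxSxxa => axxaSaxxa   [S ::= a S a]
axxaSaxxa => axxaxSxaxxa   [S ::= x S x]
axxaxSxaxxa => axxaxaSaxaxxa   [S ::= a S a]
axxaxaSaxaxxa => axxaxaxSxaxaxxa   [S ::= x S x]
axxaxaxSxaxaxxa => axxaxaxaSaxaxaxxa   [S ::= a S a]
axxaxaxaSaxaxaxxa => axxaxaxaaxaxaxxa   [S ::= epsilon]

S => aSa => axSxa => axxSxxa => axxaSaxxa => axxaxSxaxxa => axxaxaSaxaxxa => axxaxaxSxaxaxxa => axxaxaxaSaxaxaxxa => axxaxaxaaxaxaxxa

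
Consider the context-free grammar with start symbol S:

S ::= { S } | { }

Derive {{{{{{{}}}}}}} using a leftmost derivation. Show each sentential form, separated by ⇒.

S⇒{S}⇒{{S}}⇒{{{S}}}⇒{{{{S}}}}⇒{{{{{S}}}}}⇒{{{{{{S}}}}}}⇒{{{{{{{}}}}}}}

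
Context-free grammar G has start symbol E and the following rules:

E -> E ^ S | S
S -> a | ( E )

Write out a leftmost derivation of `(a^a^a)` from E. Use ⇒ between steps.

E ⇒ S ⇒ (E) ⇒ (E^S) ⇒ (E^S^S) ⇒ (S^S^S) ⇒ (a^S^S) ⇒ (a^a^S) ⇒ (a^a^a)

E ⇒ S   [E -> S]
S ⇒ (E)   [S -> ( E )]
(E) ⇒ (E^S)   [E -> E ^ S]
(E^S) ⇒ (E^S^S)   [E -> E ^ S]
(E^S^S) ⇒ (S^S^S)   [E -> S]
(S^S^S) ⇒ (a^S^S)   [S -> a]
(a^S^S) ⇒ (a^a^S)   [S -> a]
(a^a^S) ⇒ (a^a^a)   [S -> a]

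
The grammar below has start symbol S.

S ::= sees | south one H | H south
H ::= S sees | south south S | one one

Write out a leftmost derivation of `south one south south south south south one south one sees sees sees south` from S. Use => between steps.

S => south one H => south one south south S => south one south south H south => south one south south south south S south => south one south south south south south one H south => south one south south south south south one S sees south => south one south south south south south one south one H sees south => south one south south south south south one south one S sees sees south => south one south south south south south one south one sees sees sees south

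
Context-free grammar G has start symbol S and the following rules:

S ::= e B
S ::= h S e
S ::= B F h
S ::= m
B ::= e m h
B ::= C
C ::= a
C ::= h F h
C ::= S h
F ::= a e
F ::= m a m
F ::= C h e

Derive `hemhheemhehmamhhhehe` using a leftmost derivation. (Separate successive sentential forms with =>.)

S => hSe   [S ::= h S e]
hSe => hBFhe   [S ::= B F h]
hBFhe => hemhFhe   [B ::= e m h]
hemhFhe => hemhChehe   [F ::= C h e]
hemhChehe => hemhShhehe   [C ::= S h]
hemhShhehe => hemhBFhhhehe   [S ::= B F h]
hemhBFhhhehe => hemhCFhhhehe   [B ::= C]
hemhCFhhhehe => hemhShFhhhehe   [C ::= S h]
hemhShFhhhehe => hemhhSehFhhhehe   [S ::= h S e]
hemhhSehFhhhehe => hemhheBehFhhhehe   [S ::= e B]
hemhheBehFhhhehe => hemhheemhehFhhhehe   [B ::= e m h]
hemhheemhehFhhhehe => hemhheemhehmamhhhehe   [F ::= m a m]

S=>hSe=>hBFhe=>hemhFhe=>hemhChehe=>hemhShhehe=>hemhBFhhhehe=>hemhCFhhhehe=>hemhShFhhhehe=>hemhhSehFhhhehe=>hemhheBehFhhhehe=>hemhheemhehFhhhehe=>hemhheemhehmamhhhehe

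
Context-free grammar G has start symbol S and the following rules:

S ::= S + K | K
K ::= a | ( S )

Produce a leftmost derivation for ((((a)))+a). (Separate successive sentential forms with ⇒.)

S ⇒ K ⇒ (S) ⇒ (S+K) ⇒ (K+K) ⇒ ((S)+K) ⇒ ((K)+K) ⇒ (((S))+K) ⇒ (((K))+K) ⇒ ((((S)))+K) ⇒ ((((K)))+K) ⇒ ((((a)))+K) ⇒ ((((a)))+a)

S ⇒ K   [S ::= K]
K ⇒ (S)   [K ::= ( S )]
(S) ⇒ (S+K)   [S ::= S + K]
(S+K) ⇒ (K+K)   [S ::= K]
(K+K) ⇒ ((S)+K)   [K ::= ( S )]
((S)+K) ⇒ ((K)+K)   [S ::= K]
((K)+K) ⇒ (((S))+K)   [K ::= ( S )]
(((S))+K) ⇒ (((K))+K)   [S ::= K]
(((K))+K) ⇒ ((((S)))+K)   [K ::= ( S )]
((((S)))+K) ⇒ ((((K)))+K)   [S ::= K]
((((K)))+K) ⇒ ((((a)))+K)   [K ::= a]
((((a)))+K) ⇒ ((((a)))+a)   [K ::= a]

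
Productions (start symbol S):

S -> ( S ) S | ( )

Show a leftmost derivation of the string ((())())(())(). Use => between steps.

S => (S)S => ((S)S)S => ((())S)S => ((())())S => ((())())(S)S => ((())())(())S => ((())())(())()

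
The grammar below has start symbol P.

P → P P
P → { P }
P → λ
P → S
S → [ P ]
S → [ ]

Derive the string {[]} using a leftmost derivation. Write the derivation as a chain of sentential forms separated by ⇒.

P ⇒ {P} ⇒ {S} ⇒ {[]}

P ⇒ {P}   [P → { P }]
{P} ⇒ {S}   [P → S]
{S} ⇒ {[]}   [S → [ ]]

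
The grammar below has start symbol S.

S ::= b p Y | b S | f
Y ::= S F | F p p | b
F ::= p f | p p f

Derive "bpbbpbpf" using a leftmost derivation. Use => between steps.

S => bpY   [S ::= b p Y]
bpY => bpSF   [Y ::= S F]
bpSF => bpbSF   [S ::= b S]
bpbSF => bpbbpYF   [S ::= b p Y]
bpbbpYF => bpbbpbF   [Y ::= b]
bpbbpbF => bpbbpbpf   [F ::= p f]

S => bpY => bpSF => bpbSF => bpbbpYF => bpbbpbF => bpbbpbpf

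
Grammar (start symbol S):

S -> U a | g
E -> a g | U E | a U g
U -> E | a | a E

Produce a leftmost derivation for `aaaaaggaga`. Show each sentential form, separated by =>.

S=>Ua=>aEa=>aUEa=>aEEa=>aaUgEa=>aaaEgEa=>aaaaUggEa=>aaaaaggEa=>aaaaaggaga

S => Ua   [S -> U a]
Ua => aEa   [U -> a E]
aEa => aUEa   [E -> U E]
aUEa => aEEa   [U -> E]
aEEa => aaUgEa   [E -> a U g]
aaUgEa => aaaEgEa   [U -> a E]
aaaEgEa => aaaaUggEa   [E -> a U g]
aaaaUggEa => aaaaaggEa   [U -> a]
aaaaaggEa => aaaaaggaga   [E -> a g]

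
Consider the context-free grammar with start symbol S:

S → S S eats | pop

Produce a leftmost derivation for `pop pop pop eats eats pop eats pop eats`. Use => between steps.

S => S S eats   [S → S S eats]
S S eats => S S eats S eats   [S → S S eats]
S S eats S eats => S S eats S eats S eats   [S → S S eats]
S S eats S eats S eats => pop S eats S eats S eats   [S → pop]
pop S eats S eats S eats => pop S S eats eats S eats S eats   [S → S S eats]
pop S S eats eats S eats S eats => pop pop S eats eats S eats S eats   [S → pop]
pop pop S eats eats S eats S eats => pop pop pop eats eats S eats S eats   [S → pop]
pop pop pop eats eats S eats S eats => pop pop pop eats eats pop eats S eats   [S → pop]
pop pop pop eats eats pop eats S eats => pop pop pop eats eats pop eats pop eats   [S → pop]

S => S S eats => S S eats S eats => S S eats S eats S eats => pop S eats S eats S eats => pop S S eats eats S eats S eats => pop pop S eats eats S eats S eats => pop pop pop eats eats S eats S eats => pop pop pop eats eats pop eats S eats => pop pop pop eats eats pop eats pop eats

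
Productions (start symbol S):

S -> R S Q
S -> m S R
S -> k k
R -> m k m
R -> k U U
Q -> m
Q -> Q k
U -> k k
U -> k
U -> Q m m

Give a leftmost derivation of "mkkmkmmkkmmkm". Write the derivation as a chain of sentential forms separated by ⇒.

S ⇒ mSR ⇒ mRSQR ⇒ mkUUSQR ⇒ mkkUSQR ⇒ mkkQmmSQR ⇒ mkkQkmmSQR ⇒ mkkmkmmSQR ⇒ mkkmkmmkkQR ⇒ mkkmkmmkkmR ⇒ mkkmkmmkkmmkm

S ⇒ mSR   [S -> m S R]
mSR ⇒ mRSQR   [S -> R S Q]
mRSQR ⇒ mkUUSQR   [R -> k U U]
mkUUSQR ⇒ mkkUSQR   [U -> k]
mkkUSQR ⇒ mkkQmmSQR   [U -> Q m m]
mkkQmmSQR ⇒ mkkQkmmSQR   [Q -> Q k]
mkkQkmmSQR ⇒ mkkmkmmSQR   [Q -> m]
mkkmkmmSQR ⇒ mkkmkmmkkQR   [S -> k k]
mkkmkmmkkQR ⇒ mkkmkmmkkmR   [Q -> m]
mkkmkmmkkmR ⇒ mkkmkmmkkmmkm   [R -> m k m]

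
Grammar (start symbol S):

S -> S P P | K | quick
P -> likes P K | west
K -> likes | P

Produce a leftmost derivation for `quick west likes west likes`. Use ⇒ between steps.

S ⇒ S P P ⇒ quick P P ⇒ quick west P ⇒ quick west likes P K ⇒ quick west likes west K ⇒ quick west likes west likes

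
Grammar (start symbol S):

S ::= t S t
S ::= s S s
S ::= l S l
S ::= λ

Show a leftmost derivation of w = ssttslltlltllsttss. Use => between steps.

S => sSs   [S ::= s S s]
sSs => ssSss   [S ::= s S s]
ssSss => sstStss   [S ::= t S t]
sstStss => ssttSttss   [S ::= t S t]
ssttSttss => ssttsSsttss   [S ::= s S s]
ssttsSsttss => ssttslSlsttss   [S ::= l S l]
ssttslSlsttss => ssttsllSllsttss   [S ::= l S l]
ssttsllSllsttss => ssttslltStllsttss   [S ::= t S t]
ssttslltStllsttss => ssttslltlSltllsttss   [S ::= l S l]
ssttslltlSltllsttss => ssttslltlltllsttss   [S ::= λ]

S => sSs => ssSss => sstStss => ssttSttss => ssttsSsttss => ssttslSlsttss => ssttsllSllsttss => ssttslltStllsttss => ssttslltlSltllsttss => ssttslltlltllsttss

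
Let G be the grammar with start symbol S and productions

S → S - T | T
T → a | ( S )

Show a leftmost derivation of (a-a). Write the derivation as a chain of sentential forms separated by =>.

S=>T=>(S)=>(S-T)=>(T-T)=>(a-T)=>(a-a)

S => T   [S → T]
T => (S)   [T → ( S )]
(S) => (S-T)   [S → S - T]
(S-T) => (T-T)   [S → T]
(T-T) => (a-T)   [T → a]
(a-T) => (a-a)   [T → a]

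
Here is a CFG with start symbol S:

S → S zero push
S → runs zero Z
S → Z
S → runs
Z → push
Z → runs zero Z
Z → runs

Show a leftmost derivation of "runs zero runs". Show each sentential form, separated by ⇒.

S ⇒ Z ⇒ runs zero Z ⇒ runs zero runs

S ⇒ Z   [S → Z]
Z ⇒ runs zero Z   [Z → runs zero Z]
runs zero Z ⇒ runs zero runs   [Z → runs]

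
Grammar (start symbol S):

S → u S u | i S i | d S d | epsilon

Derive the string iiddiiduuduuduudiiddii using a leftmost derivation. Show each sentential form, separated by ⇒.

S ⇒ iSi ⇒ iiSii ⇒ iidSdii ⇒ iiddSddii ⇒ iiddiSiddii ⇒ iiddiiSiiddii ⇒ iiddiidSdiiddii ⇒ iiddiiduSudiiddii ⇒ iiddiiduuSuudiiddii ⇒ iiddiiduudSduudiiddii ⇒ iiddiiduuduSuduudiiddii ⇒ iiddiiduuduuduudiiddii

S ⇒ iSi   [S → i S i]
iSi ⇒ iiSii   [S → i S i]
iiSii ⇒ iidSdii   [S → d S d]
iidSdii ⇒ iiddSddii   [S → d S d]
iiddSddii ⇒ iiddiSiddii   [S → i S i]
iiddiSiddii ⇒ iiddiiSiiddii   [S → i S i]
iiddiiSiiddii ⇒ iiddiidSdiiddii   [S → d S d]
iiddiidSdiiddii ⇒ iiddiiduSudiiddii   [S → u S u]
iiddiiduSudiiddii ⇒ iiddiiduuSuudiiddii   [S → u S u]
iiddiiduuSuudiiddii ⇒ iiddiiduudSduudiiddii   [S → d S d]
iiddiiduudSduudiiddii ⇒ iiddiiduuduSuduudiiddii   [S → u S u]
iiddiiduuduSuduudiiddii ⇒ iiddiiduuduuduudiiddii   [S → epsilon]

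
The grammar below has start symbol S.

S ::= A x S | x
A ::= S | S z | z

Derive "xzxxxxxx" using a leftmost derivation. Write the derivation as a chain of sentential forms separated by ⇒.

S⇒AxS⇒SxS⇒AxSxS⇒SxSxS⇒AxSxSxS⇒SzxSxSxS⇒xzxSxSxS⇒xzxxxSxS⇒xzxxxxxS⇒xzxxxxxx

S ⇒ AxS   [S ::= A x S]
AxS ⇒ SxS   [A ::= S]
SxS ⇒ AxSxS   [S ::= A x S]
AxSxS ⇒ SxSxS   [A ::= S]
SxSxS ⇒ AxSxSxS   [S ::= A x S]
AxSxSxS ⇒ SzxSxSxS   [A ::= S z]
SzxSxSxS ⇒ xzxSxSxS   [S ::= x]
xzxSxSxS ⇒ xzxxxSxS   [S ::= x]
xzxxxSxS ⇒ xzxxxxxS   [S ::= x]
xzxxxxxS ⇒ xzxxxxxx   [S ::= x]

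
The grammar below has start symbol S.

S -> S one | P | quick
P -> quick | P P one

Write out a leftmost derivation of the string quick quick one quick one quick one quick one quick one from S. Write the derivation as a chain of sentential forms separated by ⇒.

S ⇒ P ⇒ P P one ⇒ P P one P one ⇒ P P one P one P one ⇒ P P one P one P one P one ⇒ P P one P one P one P one P one ⇒ quick P one P one P one P one P one ⇒ quick quick one P one P one P one P one ⇒ quick quick one quick one P one P one P one ⇒ quick quick one quick one quick one P one P one ⇒ quick quick one quick one quick one quick one P one ⇒ quick quick one quick one quick one quick one quick one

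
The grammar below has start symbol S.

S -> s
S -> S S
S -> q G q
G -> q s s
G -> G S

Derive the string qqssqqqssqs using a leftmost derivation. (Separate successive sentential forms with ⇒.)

S ⇒ SS   [S -> S S]
SS ⇒ qGqS   [S -> q G q]
qGqS ⇒ qqssqS   [G -> q s s]
qqssqS ⇒ qqssqSS   [S -> S S]
qqssqSS ⇒ qqssqqGqS   [S -> q G q]
qqssqqGqS ⇒ qqssqqqssqS   [G -> q s s]
qqssqqqssqS ⇒ qqssqqqssqs   [S -> s]

S ⇒ SS ⇒ qGqS ⇒ qqssqS ⇒ qqssqSS ⇒ qqssqqGqS ⇒ qqssqqqssqS ⇒ qqssqqqssqs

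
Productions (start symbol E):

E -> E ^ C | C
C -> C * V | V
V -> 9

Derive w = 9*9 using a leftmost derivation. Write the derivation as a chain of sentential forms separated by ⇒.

E ⇒ C   [E -> C]
C ⇒ C*V   [C -> C * V]
C*V ⇒ V*V   [C -> V]
V*V ⇒ 9*V   [V -> 9]
9*V ⇒ 9*9   [V -> 9]

E ⇒ C ⇒ C*V ⇒ V*V ⇒ 9*V ⇒ 9*9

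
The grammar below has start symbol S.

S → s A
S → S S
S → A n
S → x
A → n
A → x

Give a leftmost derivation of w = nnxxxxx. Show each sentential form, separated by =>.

S => SS => SSS => SSSS => SSSSS => AnSSSS => nnSSSS => nnSSSSS => nnxSSSS => nnxxSSS => nnxxxSS => nnxxxxS => nnxxxxx

S => SS   [S → S S]
SS => SSS   [S → S S]
SSS => SSSS   [S → S S]
SSSS => SSSSS   [S → S S]
SSSSS => AnSSSS   [S → A n]
AnSSSS => nnSSSS   [A → n]
nnSSSS => nnSSSSS   [S → S S]
nnSSSSS => nnxSSSS   [S → x]
nnxSSSS => nnxxSSS   [S → x]
nnxxSSS => nnxxxSS   [S → x]
nnxxxSS => nnxxxxS   [S → x]
nnxxxxS => nnxxxxx   [S → x]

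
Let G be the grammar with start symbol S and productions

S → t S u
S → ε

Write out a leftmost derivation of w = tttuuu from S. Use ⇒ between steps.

S ⇒ tSu   [S → t S u]
tSu ⇒ ttSuu   [S → t S u]
ttSuu ⇒ tttSuuu   [S → t S u]
tttSuuu ⇒ tttuuu   [S → ε]

S ⇒ tSu ⇒ ttSuu ⇒ tttSuuu ⇒ tttuuu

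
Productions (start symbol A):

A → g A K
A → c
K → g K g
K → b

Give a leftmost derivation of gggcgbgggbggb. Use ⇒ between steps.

A ⇒ gAK ⇒ ggAKK ⇒ gggAKKK ⇒ gggcKKK ⇒ gggcgKgKK ⇒ gggcgbgKK ⇒ gggcgbggKgK ⇒ gggcgbgggKggK ⇒ gggcgbgggbggK ⇒ gggcgbgggbggb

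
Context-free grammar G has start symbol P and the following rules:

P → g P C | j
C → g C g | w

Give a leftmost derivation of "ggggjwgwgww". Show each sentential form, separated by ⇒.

P ⇒ gPC ⇒ ggPCC ⇒ gggPCCC ⇒ ggggPCCCC ⇒ ggggjCCCC ⇒ ggggjwCCC ⇒ ggggjwgCgCC ⇒ ggggjwgwgCC ⇒ ggggjwgwgwC ⇒ ggggjwgwgww

P ⇒ gPC   [P → g P C]
gPC ⇒ ggPCC   [P → g P C]
ggPCC ⇒ gggPCCC   [P → g P C]
gggPCCC ⇒ ggggPCCCC   [P → g P C]
ggggPCCCC ⇒ ggggjCCCC   [P → j]
ggggjCCCC ⇒ ggggjwCCC   [C → w]
ggggjwCCC ⇒ ggggjwgCgCC   [C → g C g]
ggggjwgCgCC ⇒ ggggjwgwgCC   [C → w]
ggggjwgwgCC ⇒ ggggjwgwgwC   [C → w]
ggggjwgwgwC ⇒ ggggjwgwgww   [C → w]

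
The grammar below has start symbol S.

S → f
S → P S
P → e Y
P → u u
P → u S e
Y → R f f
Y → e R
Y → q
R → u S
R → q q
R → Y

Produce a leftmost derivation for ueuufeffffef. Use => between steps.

S => PS   [S → P S]
PS => uSeS   [P → u S e]
uSeS => uPSeS   [S → P S]
uPSeS => ueYSeS   [P → e Y]
ueYSeS => ueRffSeS   [Y → R f f]
ueRffSeS => ueuSffSeS   [R → u S]
ueuSffSeS => ueuPSffSeS   [S → P S]
ueuPSffSeS => ueuuSeSffSeS   [P → u S e]
ueuuSeSffSeS => ueuufeSffSeS   [S → f]
ueuufeSffSeS => ueuufefffSeS   [S → f]
ueuufefffSeS => ueuufeffffeS   [S → f]
ueuufeffffeS => ueuufeffffef   [S → f]

S => PS => uSeS => uPSeS => ueYSeS => ueRffSeS => ueuSffSeS => ueuPSffSeS => ueuuSeSffSeS => ueuufeSffSeS => ueuufefffSeS => ueuufeffffeS => ueuufeffffef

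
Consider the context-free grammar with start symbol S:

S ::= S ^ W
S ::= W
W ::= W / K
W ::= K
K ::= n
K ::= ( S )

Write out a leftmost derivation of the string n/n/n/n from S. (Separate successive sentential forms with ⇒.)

S ⇒ W ⇒ W/K ⇒ W/K/K ⇒ W/K/K/K ⇒ K/K/K/K ⇒ n/K/K/K ⇒ n/n/K/K ⇒ n/n/n/K ⇒ n/n/n/n

S ⇒ W   [S ::= W]
W ⇒ W/K   [W ::= W / K]
W/K ⇒ W/K/K   [W ::= W / K]
W/K/K ⇒ W/K/K/K   [W ::= W / K]
W/K/K/K ⇒ K/K/K/K   [W ::= K]
K/K/K/K ⇒ n/K/K/K   [K ::= n]
n/K/K/K ⇒ n/n/K/K   [K ::= n]
n/n/K/K ⇒ n/n/n/K   [K ::= n]
n/n/n/K ⇒ n/n/n/n   [K ::= n]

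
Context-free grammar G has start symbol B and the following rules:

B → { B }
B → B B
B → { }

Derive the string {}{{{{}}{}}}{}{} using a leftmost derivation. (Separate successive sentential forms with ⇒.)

B ⇒ BB   [B → B B]
BB ⇒ BBB   [B → B B]
BBB ⇒ {}BB   [B → { }]
{}BB ⇒ {}BBB   [B → B B]
{}BBB ⇒ {}{B}BB   [B → { B }]
{}{B}BB ⇒ {}{{B}}BB   [B → { B }]
{}{{B}}BB ⇒ {}{{BB}}BB   [B → B B]
{}{{BB}}BB ⇒ {}{{{B}B}}BB   [B → { B }]
{}{{{B}B}}BB ⇒ {}{{{{}}B}}BB   [B → { }]
{}{{{{}}B}}BB ⇒ {}{{{{}}{}}}BB   [B → { }]
{}{{{{}}{}}}BB ⇒ {}{{{{}}{}}}{}B   [B → { }]
{}{{{{}}{}}}{}B ⇒ {}{{{{}}{}}}{}{}   [B → { }]

B ⇒ BB ⇒ BBB ⇒ {}BB ⇒ {}BBB ⇒ {}{B}BB ⇒ {}{{B}}BB ⇒ {}{{BB}}BB ⇒ {}{{{B}B}}BB ⇒ {}{{{{}}B}}BB ⇒ {}{{{{}}{}}}BB ⇒ {}{{{{}}{}}}{}B ⇒ {}{{{{}}{}}}{}{}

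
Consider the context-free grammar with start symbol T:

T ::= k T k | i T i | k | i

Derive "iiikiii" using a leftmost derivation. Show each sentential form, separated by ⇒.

T⇒iTi⇒iiTii⇒iiiTiii⇒iiikiii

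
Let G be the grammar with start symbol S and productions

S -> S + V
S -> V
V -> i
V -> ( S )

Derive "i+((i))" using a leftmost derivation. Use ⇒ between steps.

S ⇒ S+V   [S -> S + V]
S+V ⇒ V+V   [S -> V]
V+V ⇒ i+V   [V -> i]
i+V ⇒ i+(S)   [V -> ( S )]
i+(S) ⇒ i+(V)   [S -> V]
i+(V) ⇒ i+((S))   [V -> ( S )]
i+((S)) ⇒ i+((V))   [S -> V]
i+((V)) ⇒ i+((i))   [V -> i]

S⇒S+V⇒V+V⇒i+V⇒i+(S)⇒i+(V)⇒i+((S))⇒i+((V))⇒i+((i))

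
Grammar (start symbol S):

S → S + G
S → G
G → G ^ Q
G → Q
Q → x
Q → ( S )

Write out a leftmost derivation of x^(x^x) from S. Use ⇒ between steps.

S⇒G⇒G^Q⇒Q^Q⇒x^Q⇒x^(S)⇒x^(G)⇒x^(G^Q)⇒x^(Q^Q)⇒x^(x^Q)⇒x^(x^x)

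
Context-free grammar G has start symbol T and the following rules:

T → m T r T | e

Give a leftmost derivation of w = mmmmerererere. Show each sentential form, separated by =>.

T=>mTrT=>mmTrTrT=>mmmTrTrTrT=>mmmmTrTrTrTrT=>mmmmerTrTrTrT=>mmmmererTrTrT=>mmmmerererTrT=>mmmmererererT=>mmmmerererere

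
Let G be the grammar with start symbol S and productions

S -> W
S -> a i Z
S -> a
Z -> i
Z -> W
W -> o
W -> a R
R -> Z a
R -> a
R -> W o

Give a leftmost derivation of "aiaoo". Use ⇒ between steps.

S ⇒ aiZ ⇒ aiW ⇒ aiaR ⇒ aiaWo ⇒ aiaoo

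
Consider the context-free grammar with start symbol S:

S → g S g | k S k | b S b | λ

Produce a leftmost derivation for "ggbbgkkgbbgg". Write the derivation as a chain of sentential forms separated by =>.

S => gSg   [S → g S g]
gSg => ggSgg   [S → g S g]
ggSgg => ggbSbgg   [S → b S b]
ggbSbgg => ggbbSbbgg   [S → b S b]
ggbbSbbgg => ggbbgSgbbgg   [S → g S g]
ggbbgSgbbgg => ggbbgkSkgbbgg   [S → k S k]
ggbbgkSkgbbgg => ggbbgkkgbbgg   [S → λ]

S => gSg => ggSgg => ggbSbgg => ggbbSbbgg => ggbbgSgbbgg => ggbbgkSkgbbgg => ggbbgkkgbbgg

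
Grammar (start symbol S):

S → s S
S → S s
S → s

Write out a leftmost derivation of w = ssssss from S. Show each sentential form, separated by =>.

S=>sS=>ssS=>ssSs=>sssSs=>ssssSs=>ssssss

S => sS   [S → s S]
sS => ssS   [S → s S]
ssS => ssSs   [S → S s]
ssSs => sssSs   [S → s S]
sssSs => ssssSs   [S → s S]
ssssSs => ssssss   [S → s]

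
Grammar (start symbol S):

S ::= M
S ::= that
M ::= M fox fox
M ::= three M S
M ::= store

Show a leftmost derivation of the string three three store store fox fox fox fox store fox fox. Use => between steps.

S => M => three M S => three M fox fox S => three three M S fox fox S => three three store S fox fox S => three three store M fox fox S => three three store M fox fox fox fox S => three three store store fox fox fox fox S => three three store store fox fox fox fox M => three three store store fox fox fox fox M fox fox => three three store store fox fox fox fox store fox fox

S => M   [S ::= M]
M => three M S   [M ::= three M S]
three M S => three M fox fox S   [M ::= M fox fox]
three M fox fox S => three three M S fox fox S   [M ::= three M S]
three three M S fox fox S => three three store S fox fox S   [M ::= store]
three three store S fox fox S => three three store M fox fox S   [S ::= M]
three three store M fox fox S => three three store M fox fox fox fox S   [M ::= M fox fox]
three three store M fox fox fox fox S => three three store store fox fox fox fox S   [M ::= store]
three three store store fox fox fox fox S => three three store store fox fox fox fox M   [S ::= M]
three three store store fox fox fox fox M => three three store store fox fox fox fox M fox fox   [M ::= M fox fox]
three three store store fox fox fox fox M fox fox => three three store store fox fox fox fox store fox fox   [M ::= store]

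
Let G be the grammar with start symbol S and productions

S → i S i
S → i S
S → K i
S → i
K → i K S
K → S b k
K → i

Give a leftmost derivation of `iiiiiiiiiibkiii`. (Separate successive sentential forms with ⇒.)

S ⇒ iS   [S → i S]
iS ⇒ iKi   [S → K i]
iKi ⇒ iiKSi   [K → i K S]
iiKSi ⇒ iiiKSSi   [K → i K S]
iiiKSSi ⇒ iiiSbkSSi   [K → S b k]
iiiSbkSSi ⇒ iiiiSibkSSi   [S → i S i]
iiiiSibkSSi ⇒ iiiiiSibkSSi   [S → i S]
iiiiiSibkSSi ⇒ iiiiiiSiibkSSi   [S → i S i]
iiiiiiSiibkSSi ⇒ iiiiiiiSiibkSSi   [S → i S]
iiiiiiiSiibkSSi ⇒ iiiiiiiiiibkSSi   [S → i]
iiiiiiiiiibkSSi ⇒ iiiiiiiiiibkiSi   [S → i]
iiiiiiiiiibkiSi ⇒ iiiiiiiiiibkiii   [S → i]

S⇒iS⇒iKi⇒iiKSi⇒iiiKSSi⇒iiiSbkSSi⇒iiiiSibkSSi⇒iiiiiSibkSSi⇒iiiiiiSiibkSSi⇒iiiiiiiSiibkSSi⇒iiiiiiiiiibkSSi⇒iiiiiiiiiibkiSi⇒iiiiiiiiiibkiii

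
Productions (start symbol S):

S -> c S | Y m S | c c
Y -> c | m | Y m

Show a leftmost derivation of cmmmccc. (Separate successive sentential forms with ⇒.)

S ⇒ YmS   [S -> Y m S]
YmS ⇒ YmmS   [Y -> Y m]
YmmS ⇒ YmmmS   [Y -> Y m]
YmmmS ⇒ cmmmS   [Y -> c]
cmmmS ⇒ cmmmcS   [S -> c S]
cmmmcS ⇒ cmmmccc   [S -> c c]

S ⇒ YmS ⇒ YmmS ⇒ YmmmS ⇒ cmmmS ⇒ cmmmcS ⇒ cmmmccc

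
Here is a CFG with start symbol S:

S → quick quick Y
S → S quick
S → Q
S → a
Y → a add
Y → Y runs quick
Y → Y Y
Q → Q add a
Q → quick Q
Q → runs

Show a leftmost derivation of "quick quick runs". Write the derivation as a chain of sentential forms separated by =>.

S => Q   [S → Q]
Q => quick Q   [Q → quick Q]
quick Q => quick quick Q   [Q → quick Q]
quick quick Q => quick quick runs   [Q → runs]

S => Q => quick Q => quick quick Q => quick quick runs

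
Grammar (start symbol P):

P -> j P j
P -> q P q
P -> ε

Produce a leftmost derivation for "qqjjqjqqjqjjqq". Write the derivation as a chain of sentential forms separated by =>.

P=>qPq=>qqPqq=>qqjPjqq=>qqjjPjjqq=>qqjjqPqjjqq=>qqjjqjPjqjjqq=>qqjjqjqPqjqjjqq=>qqjjqjqqjqjjqq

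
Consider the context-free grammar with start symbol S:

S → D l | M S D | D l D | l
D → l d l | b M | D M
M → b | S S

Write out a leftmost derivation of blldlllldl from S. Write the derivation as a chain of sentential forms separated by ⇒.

S ⇒ MSD   [S → M S D]
MSD ⇒ SSSD   [M → S S]
SSSD ⇒ MSDSSD   [S → M S D]
MSDSSD ⇒ bSDSSD   [M → b]
bSDSSD ⇒ blDSSD   [S → l]
blDSSD ⇒ blldlSSD   [D → l d l]
blldlSSD ⇒ blldllSD   [S → l]
blldllSD ⇒ blldlllD   [S → l]
blldlllD ⇒ blldlllldl   [D → l d l]

S⇒MSD⇒SSSD⇒MSDSSD⇒bSDSSD⇒blDSSD⇒blldlSSD⇒blldllSD⇒blldlllD⇒blldlllldl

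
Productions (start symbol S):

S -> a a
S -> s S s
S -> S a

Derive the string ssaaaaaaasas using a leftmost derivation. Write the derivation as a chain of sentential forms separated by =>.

S => sSs => sSas => ssSsas => ssSasas => ssSaasas => ssSaaasas => ssSaaaasas => ssSaaaaasas => ssaaaaaaasas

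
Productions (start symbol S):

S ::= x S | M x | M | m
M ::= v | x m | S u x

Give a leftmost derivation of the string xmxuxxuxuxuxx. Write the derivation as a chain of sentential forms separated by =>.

S => Mx => Suxx => Muxx => Suxuxx => Muxuxx => Suxuxuxx => Mxuxuxuxx => Suxxuxuxuxx => Mxuxxuxuxuxx => xmxuxxuxuxuxx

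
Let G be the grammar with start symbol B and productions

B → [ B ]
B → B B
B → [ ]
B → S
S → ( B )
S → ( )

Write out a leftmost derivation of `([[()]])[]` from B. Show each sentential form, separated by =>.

B=>BB=>SB=>(B)B=>([B])B=>([[B]])B=>([[S]])B=>([[()]])B=>([[()]])[]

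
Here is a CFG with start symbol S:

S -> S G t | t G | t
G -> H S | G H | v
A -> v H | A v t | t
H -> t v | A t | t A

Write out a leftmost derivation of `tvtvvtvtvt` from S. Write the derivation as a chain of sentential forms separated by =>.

S => SGt => SGtGt => SGtGtGt => tGGtGtGt => tGHGtGtGt => tvHGtGtGt => tvtvGtGtGt => tvtvvtGtGt => tvtvvtvtGt => tvtvvtvtvt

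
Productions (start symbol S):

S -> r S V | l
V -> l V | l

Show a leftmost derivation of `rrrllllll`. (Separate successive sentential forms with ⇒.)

S ⇒ rSV   [S -> r S V]
rSV ⇒ rrSVV   [S -> r S V]
rrSVV ⇒ rrrSVVV   [S -> r S V]
rrrSVVV ⇒ rrrlVVV   [S -> l]
rrrlVVV ⇒ rrrllVVV   [V -> l V]
rrrllVVV ⇒ rrrlllVVV   [V -> l V]
rrrlllVVV ⇒ rrrllllVV   [V -> l]
rrrllllVV ⇒ rrrlllllV   [V -> l]
rrrlllllV ⇒ rrrllllll   [V -> l]

S ⇒ rSV ⇒ rrSVV ⇒ rrrSVVV ⇒ rrrlVVV ⇒ rrrllVVV ⇒ rrrlllVVV ⇒ rrrllllVV ⇒ rrrlllllV ⇒ rrrllllll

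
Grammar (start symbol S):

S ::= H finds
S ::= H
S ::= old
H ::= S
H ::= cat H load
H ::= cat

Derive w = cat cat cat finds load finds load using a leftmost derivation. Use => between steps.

S => H => cat H load => cat S load => cat H finds load => cat cat H load finds load => cat cat S load finds load => cat cat H finds load finds load => cat cat cat finds load finds load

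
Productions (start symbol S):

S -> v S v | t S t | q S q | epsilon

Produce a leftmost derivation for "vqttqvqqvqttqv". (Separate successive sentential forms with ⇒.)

S ⇒ vSv ⇒ vqSqv ⇒ vqtStqv ⇒ vqttSttqv ⇒ vqttqSqttqv ⇒ vqttqvSvqttqv ⇒ vqttqvqSqvqttqv ⇒ vqttqvqqvqttqv

S ⇒ vSv   [S -> v S v]
vSv ⇒ vqSqv   [S -> q S q]
vqSqv ⇒ vqtStqv   [S -> t S t]
vqtStqv ⇒ vqttSttqv   [S -> t S t]
vqttSttqv ⇒ vqttqSqttqv   [S -> q S q]
vqttqSqttqv ⇒ vqttqvSvqttqv   [S -> v S v]
vqttqvSvqttqv ⇒ vqttqvqSqvqttqv   [S -> q S q]
vqttqvqSqvqttqv ⇒ vqttqvqqvqttqv   [S -> epsilon]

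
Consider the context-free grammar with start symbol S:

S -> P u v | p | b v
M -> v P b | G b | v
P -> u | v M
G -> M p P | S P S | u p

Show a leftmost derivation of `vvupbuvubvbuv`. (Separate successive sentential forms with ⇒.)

S ⇒ Puv ⇒ vMuv ⇒ vGbuv ⇒ vSPSbuv ⇒ vPuvPSbuv ⇒ vvMuvPSbuv ⇒ vvGbuvPSbuv ⇒ vvupbuvPSbuv ⇒ vvupbuvuSbuv ⇒ vvupbuvubvbuv

S ⇒ Puv   [S -> P u v]
Puv ⇒ vMuv   [P -> v M]
vMuv ⇒ vGbuv   [M -> G b]
vGbuv ⇒ vSPSbuv   [G -> S P S]
vSPSbuv ⇒ vPuvPSbuv   [S -> P u v]
vPuvPSbuv ⇒ vvMuvPSbuv   [P -> v M]
vvMuvPSbuv ⇒ vvGbuvPSbuv   [M -> G b]
vvGbuvPSbuv ⇒ vvupbuvPSbuv   [G -> u p]
vvupbuvPSbuv ⇒ vvupbuvuSbuv   [P -> u]
vvupbuvuSbuv ⇒ vvupbuvubvbuv   [S -> b v]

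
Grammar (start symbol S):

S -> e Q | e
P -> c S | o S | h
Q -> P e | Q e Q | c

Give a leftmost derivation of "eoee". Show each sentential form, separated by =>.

S => eQ => ePe => eoSe => eoee

S => eQ   [S -> e Q]
eQ => ePe   [Q -> P e]
ePe => eoSe   [P -> o S]
eoSe => eoee   [S -> e]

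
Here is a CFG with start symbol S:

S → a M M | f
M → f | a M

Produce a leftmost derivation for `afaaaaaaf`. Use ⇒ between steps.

S⇒aMM⇒afM⇒afaM⇒afaaM⇒afaaaM⇒afaaaaM⇒afaaaaaM⇒afaaaaaaM⇒afaaaaaaf

S ⇒ aMM   [S → a M M]
aMM ⇒ afM   [M → f]
afM ⇒ afaM   [M → a M]
afaM ⇒ afaaM   [M → a M]
afaaM ⇒ afaaaM   [M → a M]
afaaaM ⇒ afaaaaM   [M → a M]
afaaaaM ⇒ afaaaaaM   [M → a M]
afaaaaaM ⇒ afaaaaaaM   [M → a M]
afaaaaaaM ⇒ afaaaaaaf   [M → f]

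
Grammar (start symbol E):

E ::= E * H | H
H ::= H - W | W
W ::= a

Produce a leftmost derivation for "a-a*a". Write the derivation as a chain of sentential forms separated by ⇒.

E ⇒ E*H   [E ::= E * H]
E*H ⇒ H*H   [E ::= H]
H*H ⇒ H-W*H   [H ::= H - W]
H-W*H ⇒ W-W*H   [H ::= W]
W-W*H ⇒ a-W*H   [W ::= a]
a-W*H ⇒ a-a*H   [W ::= a]
a-a*H ⇒ a-a*W   [H ::= W]
a-a*W ⇒ a-a*a   [W ::= a]

E ⇒ E*H ⇒ H*H ⇒ H-W*H ⇒ W-W*H ⇒ a-W*H ⇒ a-a*H ⇒ a-a*W ⇒ a-a*a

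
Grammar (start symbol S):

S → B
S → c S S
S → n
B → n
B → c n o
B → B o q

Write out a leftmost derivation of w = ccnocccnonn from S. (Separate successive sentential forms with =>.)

S => cSS   [S → c S S]
cSS => cBS   [S → B]
cBS => ccnoS   [B → c n o]
ccnoS => ccnocSS   [S → c S S]
ccnocSS => ccnoccSSS   [S → c S S]
ccnoccSSS => ccnoccBSS   [S → B]
ccnoccBSS => ccnocccnoSS   [B → c n o]
ccnocccnoSS => ccnocccnonS   [S → n]
ccnocccnonS => ccnocccnonn   [S → n]

S => cSS => cBS => ccnoS => ccnocSS => ccnoccSSS => ccnoccBSS => ccnocccnoSS => ccnocccnonS => ccnocccnonn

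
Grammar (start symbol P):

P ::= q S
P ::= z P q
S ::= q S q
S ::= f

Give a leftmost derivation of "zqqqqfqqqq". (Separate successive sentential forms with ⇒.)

P ⇒ zPq ⇒ zqSq ⇒ zqqSqq ⇒ zqqqSqqq ⇒ zqqqqSqqqq ⇒ zqqqqfqqqq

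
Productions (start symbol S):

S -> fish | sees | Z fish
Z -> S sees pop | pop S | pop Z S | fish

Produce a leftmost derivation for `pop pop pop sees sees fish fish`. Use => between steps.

S => Z fish   [S -> Z fish]
Z fish => pop S fish   [Z -> pop S]
pop S fish => pop Z fish fish   [S -> Z fish]
pop Z fish fish => pop pop Z S fish fish   [Z -> pop Z S]
pop pop Z S fish fish => pop pop pop S S fish fish   [Z -> pop S]
pop pop pop S S fish fish => pop pop pop sees S fish fish   [S -> sees]
pop pop pop sees S fish fish => pop pop pop sees sees fish fish   [S -> sees]

S => Z fish => pop S fish => pop Z fish fish => pop pop Z S fish fish => pop pop pop S S fish fish => pop pop pop sees S fish fish => pop pop pop sees sees fish fish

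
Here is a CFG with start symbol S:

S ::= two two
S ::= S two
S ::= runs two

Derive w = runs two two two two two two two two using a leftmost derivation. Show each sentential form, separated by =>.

S => S two   [S ::= S two]
S two => S two two   [S ::= S two]
S two two => S two two two   [S ::= S two]
S two two two => S two two two two   [S ::= S two]
S two two two two => S two two two two two   [S ::= S two]
S two two two two two => S two two two two two two   [S ::= S two]
S two two two two two two => S two two two two two two two   [S ::= S two]
S two two two two two two two => runs two two two two two two two two   [S ::= runs two]

S => S two => S two two => S two two two => S two two two two => S two two two two two => S two two two two two two => S two two two two two two two => runs two two two two two two two two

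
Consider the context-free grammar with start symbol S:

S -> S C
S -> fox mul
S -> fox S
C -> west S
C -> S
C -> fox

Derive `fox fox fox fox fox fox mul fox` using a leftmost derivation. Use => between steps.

S => fox S => fox S C => fox fox S C => fox fox fox S C => fox fox fox fox S C => fox fox fox fox fox S C => fox fox fox fox fox fox mul C => fox fox fox fox fox fox mul fox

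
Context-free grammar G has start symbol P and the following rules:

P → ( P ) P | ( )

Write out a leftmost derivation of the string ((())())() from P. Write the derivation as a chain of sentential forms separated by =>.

P => (P)P => ((P)P)P => ((())P)P => ((())())P => ((())())()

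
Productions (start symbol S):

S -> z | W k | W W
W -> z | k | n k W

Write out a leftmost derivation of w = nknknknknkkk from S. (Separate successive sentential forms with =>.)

S => Wk   [S -> W k]
Wk => nkWk   [W -> n k W]
nkWk => nknkWk   [W -> n k W]
nknkWk => nknknkWk   [W -> n k W]
nknknkWk => nknknknkWk   [W -> n k W]
nknknknkWk => nknknknknkWk   [W -> n k W]
nknknknknkWk => nknknknknkkk   [W -> k]

S=>Wk=>nkWk=>nknkWk=>nknknkWk=>nknknknkWk=>nknknknknkWk=>nknknknknkkk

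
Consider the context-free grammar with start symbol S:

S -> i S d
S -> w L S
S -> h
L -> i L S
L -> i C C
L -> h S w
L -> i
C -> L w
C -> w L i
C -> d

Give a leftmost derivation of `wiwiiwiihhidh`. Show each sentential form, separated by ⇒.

S ⇒ wLS ⇒ wiCCS ⇒ wiwLiCS ⇒ wiwiLSiCS ⇒ wiwiiSiCS ⇒ wiwiiwLSiCS ⇒ wiwiiwiLSSiCS ⇒ wiwiiwiiSSiCS ⇒ wiwiiwiihSiCS ⇒ wiwiiwiihhiCS ⇒ wiwiiwiihhidS ⇒ wiwiiwiihhidh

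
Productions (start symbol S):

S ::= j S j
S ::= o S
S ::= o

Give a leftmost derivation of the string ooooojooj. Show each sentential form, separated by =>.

S => oS => ooS => oooS => ooooS => oooooS => ooooojSj => ooooojoSj => ooooojooj

S => oS   [S ::= o S]
oS => ooS   [S ::= o S]
ooS => oooS   [S ::= o S]
oooS => ooooS   [S ::= o S]
ooooS => oooooS   [S ::= o S]
oooooS => ooooojSj   [S ::= j S j]
ooooojSj => ooooojoSj   [S ::= o S]
ooooojoSj => ooooojooj   [S ::= o]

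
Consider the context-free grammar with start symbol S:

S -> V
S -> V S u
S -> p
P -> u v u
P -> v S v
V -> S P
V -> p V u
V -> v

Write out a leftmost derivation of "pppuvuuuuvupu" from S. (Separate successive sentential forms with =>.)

S => VSu => SPSu => VPSu => pVuPSu => ppVuuPSu => ppSPuuPSu => pppPuuPSu => pppuvuuuPSu => pppuvuuuuvuSu => pppuvuuuuvupu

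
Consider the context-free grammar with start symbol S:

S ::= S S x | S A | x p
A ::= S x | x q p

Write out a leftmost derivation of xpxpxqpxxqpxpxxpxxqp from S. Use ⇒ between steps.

S ⇒ SA   [S ::= S A]
SA ⇒ SSxA   [S ::= S S x]
SSxA ⇒ SSxSxA   [S ::= S S x]
SSxSxA ⇒ SASxSxA   [S ::= S A]
SASxSxA ⇒ SAASxSxA   [S ::= S A]
SAASxSxA ⇒ xpAASxSxA   [S ::= x p]
xpAASxSxA ⇒ xpSxASxSxA   [A ::= S x]
xpSxASxSxA ⇒ xpSAxASxSxA   [S ::= S A]
xpSAxASxSxA ⇒ xpxpAxASxSxA   [S ::= x p]
xpxpAxASxSxA ⇒ xpxpxqpxASxSxA   [A ::= x q p]
xpxpxqpxASxSxA ⇒ xpxpxqpxxqpSxSxA   [A ::= x q p]
xpxpxqpxxqpSxSxA ⇒ xpxpxqpxxqpxpxSxA   [S ::= x p]
xpxpxqpxxqpxpxSxA ⇒ xpxpxqpxxqpxpxxpxA   [S ::= x p]
xpxpxqpxxqpxpxxpxA ⇒ xpxpxqpxxqpxpxxpxxqp   [A ::= x q p]

S ⇒ SA ⇒ SSxA ⇒ SSxSxA ⇒ SASxSxA ⇒ SAASxSxA ⇒ xpAASxSxA ⇒ xpSxASxSxA ⇒ xpSAxASxSxA ⇒ xpxpAxASxSxA ⇒ xpxpxqpxASxSxA ⇒ xpxpxqpxxqpSxSxA ⇒ xpxpxqpxxqpxpxSxA ⇒ xpxpxqpxxqpxpxxpxA ⇒ xpxpxqpxxqpxpxxpxxqp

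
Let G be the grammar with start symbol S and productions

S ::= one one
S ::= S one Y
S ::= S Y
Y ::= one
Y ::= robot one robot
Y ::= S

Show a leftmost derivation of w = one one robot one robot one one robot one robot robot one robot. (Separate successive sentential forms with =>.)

S => S Y => S Y Y => S one Y Y Y => S Y one Y Y Y => one one Y one Y Y Y => one one robot one robot one Y Y Y => one one robot one robot one one Y Y => one one robot one robot one one robot one robot Y => one one robot one robot one one robot one robot robot one robot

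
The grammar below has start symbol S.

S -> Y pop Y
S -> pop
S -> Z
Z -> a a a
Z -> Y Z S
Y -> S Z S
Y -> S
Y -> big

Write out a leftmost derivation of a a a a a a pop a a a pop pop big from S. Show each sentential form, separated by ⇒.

S ⇒ Y pop Y ⇒ S pop Y ⇒ Z pop Y ⇒ Y Z S pop Y ⇒ S Z S Z S pop Y ⇒ Z Z S Z S pop Y ⇒ a a a Z S Z S pop Y ⇒ a a a a a a S Z S pop Y ⇒ a a a a a a pop Z S pop Y ⇒ a a a a a a pop a a a S pop Y ⇒ a a a a a a pop a a a pop pop Y ⇒ a a a a a a pop a a a pop pop big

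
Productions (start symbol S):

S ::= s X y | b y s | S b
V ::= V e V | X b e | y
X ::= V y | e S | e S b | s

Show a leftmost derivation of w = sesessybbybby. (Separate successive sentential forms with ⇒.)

S ⇒ sXy ⇒ seSy ⇒ seSby ⇒ seSbby ⇒ sesXybby ⇒ seseSybby ⇒ seseSbybby ⇒ seseSbbybby ⇒ sesesXybbybby ⇒ sesessybbybby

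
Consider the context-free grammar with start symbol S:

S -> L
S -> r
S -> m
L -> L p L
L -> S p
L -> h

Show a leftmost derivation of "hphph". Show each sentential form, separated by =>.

S => L => LpL => LpLpL => hpLpL => hphpL => hphph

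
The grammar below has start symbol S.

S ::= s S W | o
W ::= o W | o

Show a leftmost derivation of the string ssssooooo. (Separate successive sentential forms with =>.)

S=>sSW=>ssSWW=>sssSWWW=>ssssSWWWW=>ssssoWWWW=>ssssooWWW=>ssssoooWW=>ssssooooW=>ssssooooo

S => sSW   [S ::= s S W]
sSW => ssSWW   [S ::= s S W]
ssSWW => sssSWWW   [S ::= s S W]
sssSWWW => ssssSWWWW   [S ::= s S W]
ssssSWWWW => ssssoWWWW   [S ::= o]
ssssoWWWW => ssssooWWW   [W ::= o]
ssssooWWW => ssssoooWW   [W ::= o]
ssssoooWW => ssssooooW   [W ::= o]
ssssooooW => ssssooooo   [W ::= o]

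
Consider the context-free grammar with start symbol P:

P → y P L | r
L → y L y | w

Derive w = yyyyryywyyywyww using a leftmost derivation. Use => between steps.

P => yPL => yyPLL => yyyPLLL => yyyyPLLLL => yyyyrLLLL => yyyyryLyLLL => yyyyryyLyyLLL => yyyyryywyyLLL => yyyyryywyyyLyLL => yyyyryywyyywyLL => yyyyryywyyywywL => yyyyryywyyywyww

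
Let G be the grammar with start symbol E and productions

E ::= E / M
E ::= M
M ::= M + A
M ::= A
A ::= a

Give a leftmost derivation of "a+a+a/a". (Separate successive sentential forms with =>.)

E => E/M   [E ::= E / M]
E/M => M/M   [E ::= M]
M/M => M+A/M   [M ::= M + A]
M+A/M => M+A+A/M   [M ::= M + A]
M+A+A/M => A+A+A/M   [M ::= A]
A+A+A/M => a+A+A/M   [A ::= a]
a+A+A/M => a+a+A/M   [A ::= a]
a+a+A/M => a+a+a/M   [A ::= a]
a+a+a/M => a+a+a/A   [M ::= A]
a+a+a/A => a+a+a/a   [A ::= a]

E => E/M => M/M => M+A/M => M+A+A/M => A+A+A/M => a+A+A/M => a+a+A/M => a+a+a/M => a+a+a/A => a+a+a/a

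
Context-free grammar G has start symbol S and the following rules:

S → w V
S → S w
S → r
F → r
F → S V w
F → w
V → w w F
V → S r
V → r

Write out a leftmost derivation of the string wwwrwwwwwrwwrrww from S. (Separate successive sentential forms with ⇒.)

S ⇒ wV ⇒ wwwF ⇒ wwwSVw ⇒ wwwSwVw ⇒ wwwSwwVw ⇒ wwwrwwVw ⇒ wwwrwwwwFw ⇒ wwwrwwwwSVww ⇒ wwwrwwwwSwVww ⇒ wwwrwwwwSwwVww ⇒ wwwrwwwwwVwwVww ⇒ wwwrwwwwwrwwVww ⇒ wwwrwwwwwrwwSrww ⇒ wwwrwwwwwrwwrrww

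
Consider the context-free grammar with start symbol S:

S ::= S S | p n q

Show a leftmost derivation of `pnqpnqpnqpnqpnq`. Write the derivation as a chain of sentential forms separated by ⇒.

S⇒SS⇒SSS⇒SSSS⇒SSSSS⇒pnqSSSS⇒pnqpnqSSS⇒pnqpnqpnqSS⇒pnqpnqpnqpnqS⇒pnqpnqpnqpnqpnq

S ⇒ SS   [S ::= S S]
SS ⇒ SSS   [S ::= S S]
SSS ⇒ SSSS   [S ::= S S]
SSSS ⇒ SSSSS   [S ::= S S]
SSSSS ⇒ pnqSSSS   [S ::= p n q]
pnqSSSS ⇒ pnqpnqSSS   [S ::= p n q]
pnqpnqSSS ⇒ pnqpnqpnqSS   [S ::= p n q]
pnqpnqpnqSS ⇒ pnqpnqpnqpnqS   [S ::= p n q]
pnqpnqpnqpnqS ⇒ pnqpnqpnqpnqpnq   [S ::= p n q]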